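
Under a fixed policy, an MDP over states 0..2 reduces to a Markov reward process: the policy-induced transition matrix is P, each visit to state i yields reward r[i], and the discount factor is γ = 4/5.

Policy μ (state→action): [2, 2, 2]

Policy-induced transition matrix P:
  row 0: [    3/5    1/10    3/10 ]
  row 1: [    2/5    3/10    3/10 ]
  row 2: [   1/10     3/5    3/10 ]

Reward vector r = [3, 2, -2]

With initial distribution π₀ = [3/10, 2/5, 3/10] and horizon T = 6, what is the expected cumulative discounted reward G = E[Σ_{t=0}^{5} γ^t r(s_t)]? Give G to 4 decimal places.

t=0: π = [0.3000, 0.4000, 0.3000], E[r] = 1.1000, γ^t·E[r] = 1.100000, running G = 1.100000
t=1: π = [0.3700, 0.3300, 0.3000], E[r] = 1.1700, γ^t·E[r] = 0.936000, running G = 2.036000
t=2: π = [0.3840, 0.3160, 0.3000], E[r] = 1.1840, γ^t·E[r] = 0.757760, running G = 2.793760
t=3: π = [0.3868, 0.3132, 0.3000], E[r] = 1.1868, γ^t·E[r] = 0.607642, running G = 3.401402
t=4: π = [0.3874, 0.3126, 0.3000], E[r] = 1.1874, γ^t·E[r] = 0.486343, running G = 3.887744
t=5: π = [0.3875, 0.3125, 0.3000], E[r] = 1.1875, γ^t·E[r] = 0.389111, running G = 4.276855

G = 4.2769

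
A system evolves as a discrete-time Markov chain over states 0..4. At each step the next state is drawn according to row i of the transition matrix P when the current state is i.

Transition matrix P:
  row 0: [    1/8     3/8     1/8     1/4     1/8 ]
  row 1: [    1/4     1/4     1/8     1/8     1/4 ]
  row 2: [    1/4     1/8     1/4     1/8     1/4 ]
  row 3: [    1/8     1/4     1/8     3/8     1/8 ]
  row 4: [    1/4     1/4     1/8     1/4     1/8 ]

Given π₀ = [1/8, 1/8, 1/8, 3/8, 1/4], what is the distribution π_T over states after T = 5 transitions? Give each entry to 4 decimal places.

t=0: π = [0.1250, 0.1250, 0.1250, 0.3750, 0.2500]
t=1: π = [0.1875, 0.2500, 0.1406, 0.2656, 0.1563]
t=2: π = [0.1934, 0.2559, 0.1426, 0.2344, 0.1738]
t=3: π = [0.1965, 0.2563, 0.1428, 0.2295, 0.1748]
t=4: π = [0.1967, 0.2567, 0.1429, 0.2288, 0.1749]
t=5: π = [0.1968, 0.2567, 0.1429, 0.2287, 0.1749]

π = [0.1968, 0.2567, 0.1429, 0.2287, 0.1749]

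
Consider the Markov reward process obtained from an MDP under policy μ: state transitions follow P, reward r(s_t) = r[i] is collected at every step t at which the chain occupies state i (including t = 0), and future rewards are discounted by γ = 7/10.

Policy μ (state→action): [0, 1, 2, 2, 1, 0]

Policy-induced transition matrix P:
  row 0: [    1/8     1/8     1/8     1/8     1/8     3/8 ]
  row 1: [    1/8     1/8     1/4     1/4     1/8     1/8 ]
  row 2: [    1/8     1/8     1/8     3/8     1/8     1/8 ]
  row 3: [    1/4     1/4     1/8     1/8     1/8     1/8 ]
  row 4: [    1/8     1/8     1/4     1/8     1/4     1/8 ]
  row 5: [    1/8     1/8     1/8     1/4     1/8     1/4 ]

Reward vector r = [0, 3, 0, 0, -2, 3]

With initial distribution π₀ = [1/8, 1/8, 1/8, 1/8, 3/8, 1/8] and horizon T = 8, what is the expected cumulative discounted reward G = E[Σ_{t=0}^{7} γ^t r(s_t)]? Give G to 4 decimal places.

t=0: π = [0.1250, 0.1250, 0.1250, 0.1250, 0.3750, 0.1250], E[r] = 0.0000, γ^t·E[r] = 0.000000, running G = 0.000000
t=1: π = [0.1406, 0.1406, 0.1875, 0.1875, 0.1719, 0.1719], E[r] = 0.5938, γ^t·E[r] = 0.415625, running G = 0.415625
t=2: π = [0.1484, 0.1484, 0.1641, 0.2109, 0.1465, 0.1816], E[r] = 0.6973, γ^t·E[r] = 0.341660, running G = 0.757285
t=3: π = [0.1514, 0.1514, 0.1619, 0.2073, 0.1433, 0.1848], E[r] = 0.7219, γ^t·E[r] = 0.247620, running G = 1.004905
t=4: π = [0.1509, 0.1509, 0.1618, 0.2075, 0.1429, 0.1859], E[r] = 0.7247, γ^t·E[r] = 0.174008, running G = 1.178913
t=5: π = [0.1509, 0.1509, 0.1617, 0.2076, 0.1429, 0.1860], E[r] = 0.7250, γ^t·E[r] = 0.121849, running G = 1.300762
t=6: π = [0.1509, 0.1509, 0.1617, 0.2075, 0.1429, 0.1860], E[r] = 0.7251, γ^t·E[r] = 0.085303, running G = 1.386065
t=7: π = [0.1509, 0.1509, 0.1617, 0.2075, 0.1429, 0.1860], E[r] = 0.7251, γ^t·E[r] = 0.059712, running G = 1.445777

G = 1.4458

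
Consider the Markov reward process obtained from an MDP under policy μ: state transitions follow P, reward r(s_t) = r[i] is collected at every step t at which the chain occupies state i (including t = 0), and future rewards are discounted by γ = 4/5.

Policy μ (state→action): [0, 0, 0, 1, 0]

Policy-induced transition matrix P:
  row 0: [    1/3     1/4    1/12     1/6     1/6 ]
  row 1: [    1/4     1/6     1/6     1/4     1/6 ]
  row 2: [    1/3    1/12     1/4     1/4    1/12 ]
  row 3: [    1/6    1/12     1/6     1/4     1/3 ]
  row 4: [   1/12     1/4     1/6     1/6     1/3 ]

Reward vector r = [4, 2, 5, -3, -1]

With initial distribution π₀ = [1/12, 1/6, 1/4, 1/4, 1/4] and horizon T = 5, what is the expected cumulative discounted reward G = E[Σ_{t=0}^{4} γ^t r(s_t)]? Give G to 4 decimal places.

t=0: π = [0.0833, 0.1667, 0.2500, 0.2500, 0.2500], E[r] = 0.9167, γ^t·E[r] = 0.916667, running G = 0.916667
t=1: π = [0.2153, 0.1528, 0.1806, 0.2222, 0.2292], E[r] = 1.1736, γ^t·E[r] = 0.938889, running G = 1.855556
t=2: π = [0.2263, 0.1701, 0.1638, 0.2130, 0.2269], E[r] = 1.1985, γ^t·E[r] = 0.767037, running G = 2.622593
t=3: π = [0.2269, 0.1730, 0.1615, 0.2122, 0.2263], E[r] = 1.1981, γ^t·E[r] = 0.613432, running G = 3.236025
t=4: π = [0.2270, 0.1733, 0.1612, 0.2122, 0.2263], E[r] = 1.1975, γ^t·E[r] = 0.490494, running G = 3.726519

G = 3.7265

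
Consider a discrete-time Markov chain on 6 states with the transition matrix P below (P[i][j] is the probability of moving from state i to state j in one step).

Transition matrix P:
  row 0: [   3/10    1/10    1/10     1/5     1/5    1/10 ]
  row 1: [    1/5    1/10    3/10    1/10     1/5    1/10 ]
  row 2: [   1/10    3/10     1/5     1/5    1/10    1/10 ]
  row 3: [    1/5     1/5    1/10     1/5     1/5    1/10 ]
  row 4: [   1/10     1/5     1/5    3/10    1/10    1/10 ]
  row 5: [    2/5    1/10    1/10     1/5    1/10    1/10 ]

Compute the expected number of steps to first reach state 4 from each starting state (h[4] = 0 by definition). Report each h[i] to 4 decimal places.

h = [5.6943, 5.8253, 6.3561, 5.7074, 0.0000, 6.2637]

First-step conditioning: h[4] = 0; for i ≠ 4, h[i] = 1 + Σ_k P[i][k]·h[k].
  h[0] = 1 + 3/10·h[0] + 1/10·h[1] + 1/10·h[2] + 1/5·h[3] + 1/10·h[5]
  h[1] = 1 + 1/5·h[0] + 1/10·h[1] + 3/10·h[2] + 1/10·h[3] + 1/10·h[5]
  h[2] = 1 + 1/10·h[0] + 3/10·h[1] + 1/5·h[2] + 1/5·h[3] + 1/10·h[5]
  h[3] = 1 + 1/5·h[0] + 1/5·h[1] + 1/10·h[2] + 1/5·h[3] + 1/10·h[5]
  h[5] = 1 + 2/5·h[0] + 1/10·h[1] + 1/10·h[2] + 1/5·h[3] + 1/10·h[5]
Solving the 5×5 linear system over states ≠ 4 gives exactly h = [86900/15261, 88900/15261, 97000/15261, 87100/15261, 0, 95590/15261] (h[4] = 0 is the target).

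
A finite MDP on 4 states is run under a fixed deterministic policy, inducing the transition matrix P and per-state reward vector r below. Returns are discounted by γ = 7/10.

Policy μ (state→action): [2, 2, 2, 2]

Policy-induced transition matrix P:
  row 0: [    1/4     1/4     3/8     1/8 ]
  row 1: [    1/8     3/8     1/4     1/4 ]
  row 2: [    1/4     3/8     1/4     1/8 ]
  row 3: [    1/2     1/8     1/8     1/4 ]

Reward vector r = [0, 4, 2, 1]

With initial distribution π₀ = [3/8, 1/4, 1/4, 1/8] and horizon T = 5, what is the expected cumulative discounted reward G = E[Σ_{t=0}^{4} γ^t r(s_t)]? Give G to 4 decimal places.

t=0: π = [0.3750, 0.2500, 0.2500, 0.1250], E[r] = 1.6250, γ^t·E[r] = 1.625000, running G = 1.625000
t=1: π = [0.2500, 0.2969, 0.2813, 0.1719], E[r] = 1.9219, γ^t·E[r] = 1.345313, running G = 2.970313
t=2: π = [0.2559, 0.3008, 0.2598, 0.1836], E[r] = 1.9063, γ^t·E[r] = 0.934063, running G = 3.904375
t=3: π = [0.2583, 0.2971, 0.2590, 0.1855], E[r] = 1.8921, γ^t·E[r] = 0.648987, running G = 4.553362
t=4: π = [0.2592, 0.2963, 0.2591, 0.1853], E[r] = 1.8888, γ^t·E[r] = 0.453507, running G = 5.006869

G = 5.0069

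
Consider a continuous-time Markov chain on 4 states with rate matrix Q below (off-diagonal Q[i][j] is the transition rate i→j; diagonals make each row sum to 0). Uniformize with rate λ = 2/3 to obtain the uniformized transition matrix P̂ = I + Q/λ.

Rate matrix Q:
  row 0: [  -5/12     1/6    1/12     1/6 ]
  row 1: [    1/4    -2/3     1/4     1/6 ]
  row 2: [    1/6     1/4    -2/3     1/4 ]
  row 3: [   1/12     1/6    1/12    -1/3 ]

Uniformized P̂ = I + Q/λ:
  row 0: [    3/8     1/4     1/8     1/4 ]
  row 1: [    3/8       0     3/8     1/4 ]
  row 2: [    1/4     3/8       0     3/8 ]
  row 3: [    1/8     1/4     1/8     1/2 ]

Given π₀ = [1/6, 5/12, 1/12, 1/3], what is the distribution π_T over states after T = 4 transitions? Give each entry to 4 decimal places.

t=0: π = [0.1667, 0.4167, 0.0833, 0.3333]
t=1: π = [0.2813, 0.1563, 0.2188, 0.3438]
t=2: π = [0.2617, 0.2383, 0.1367, 0.3633]
t=3: π = [0.2671, 0.2075, 0.1675, 0.3579]
t=4: π = [0.2646, 0.2191, 0.1559, 0.3604]

π = [0.2646, 0.2191, 0.1559, 0.3604]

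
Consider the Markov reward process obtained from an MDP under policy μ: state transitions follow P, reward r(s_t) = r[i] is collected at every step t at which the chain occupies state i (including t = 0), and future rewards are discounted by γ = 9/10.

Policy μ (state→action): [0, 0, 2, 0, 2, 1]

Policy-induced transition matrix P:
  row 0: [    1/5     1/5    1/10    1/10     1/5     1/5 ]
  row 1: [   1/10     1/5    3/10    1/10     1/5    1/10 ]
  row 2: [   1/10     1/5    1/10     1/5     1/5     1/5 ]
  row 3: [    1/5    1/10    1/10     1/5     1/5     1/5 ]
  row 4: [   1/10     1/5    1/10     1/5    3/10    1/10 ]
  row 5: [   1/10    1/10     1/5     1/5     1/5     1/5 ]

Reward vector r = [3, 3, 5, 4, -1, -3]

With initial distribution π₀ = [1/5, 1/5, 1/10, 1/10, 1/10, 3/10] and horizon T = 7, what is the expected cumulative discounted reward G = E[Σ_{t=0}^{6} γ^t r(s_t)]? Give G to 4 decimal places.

t=0: π = [0.2000, 0.2000, 0.1000, 0.1000, 0.1000, 0.3000], E[r] = 1.1000, γ^t·E[r] = 1.100000, running G = 1.100000
t=1: π = [0.1300, 0.1600, 0.1700, 0.1600, 0.2100, 0.1700], E[r] = 1.6400, γ^t·E[r] = 1.476000, running G = 2.576000
t=2: π = [0.1290, 0.1670, 0.1490, 0.1710, 0.2210, 0.1630], E[r] = 1.6070, γ^t·E[r] = 1.301670, running G = 3.877670
t=3: π = [0.1300, 0.1666, 0.1497, 0.1704, 0.2221, 0.1612], E[r] = 1.6142, γ^t·E[r] = 1.176752, running G = 5.054422
t=4: π = [0.1300, 0.1668, 0.1494, 0.1703, 0.2222, 0.1611], E[r] = 1.6136, γ^t·E[r] = 1.058683, running G = 6.113105
t=5: π = [0.1300, 0.1669, 0.1495, 0.1703, 0.2222, 0.1611], E[r] = 1.6138, γ^t·E[r] = 0.952945, running G = 7.066049
t=6: π = [0.1300, 0.1669, 0.1495, 0.1703, 0.2222, 0.1611], E[r] = 1.6138, γ^t·E[r] = 0.857654, running G = 7.923703

G = 7.9237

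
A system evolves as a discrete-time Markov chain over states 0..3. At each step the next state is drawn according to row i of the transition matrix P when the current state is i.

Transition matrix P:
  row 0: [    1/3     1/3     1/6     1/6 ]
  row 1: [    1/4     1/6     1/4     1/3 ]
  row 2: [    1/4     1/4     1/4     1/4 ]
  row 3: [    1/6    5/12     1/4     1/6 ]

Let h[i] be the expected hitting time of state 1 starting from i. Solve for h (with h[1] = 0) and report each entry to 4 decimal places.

First-step conditioning: h[1] = 0; for i ≠ 1, h[i] = 1 + Σ_k P[i][k]·h[k].
  h[0] = 1 + 1/3·h[0] + 1/6·h[2] + 1/6·h[3]
  h[2] = 1 + 1/4·h[0] + 1/4·h[2] + 1/4·h[3]
  h[3] = 1 + 1/6·h[0] + 1/4·h[2] + 1/6·h[3]
Solving the 3×3 linear system over states ≠ 1 gives exactly h = [262/87, 0, 284/87, 242/87] (h[1] = 0 is the target).

h = [3.0115, 0.0000, 3.2644, 2.7816]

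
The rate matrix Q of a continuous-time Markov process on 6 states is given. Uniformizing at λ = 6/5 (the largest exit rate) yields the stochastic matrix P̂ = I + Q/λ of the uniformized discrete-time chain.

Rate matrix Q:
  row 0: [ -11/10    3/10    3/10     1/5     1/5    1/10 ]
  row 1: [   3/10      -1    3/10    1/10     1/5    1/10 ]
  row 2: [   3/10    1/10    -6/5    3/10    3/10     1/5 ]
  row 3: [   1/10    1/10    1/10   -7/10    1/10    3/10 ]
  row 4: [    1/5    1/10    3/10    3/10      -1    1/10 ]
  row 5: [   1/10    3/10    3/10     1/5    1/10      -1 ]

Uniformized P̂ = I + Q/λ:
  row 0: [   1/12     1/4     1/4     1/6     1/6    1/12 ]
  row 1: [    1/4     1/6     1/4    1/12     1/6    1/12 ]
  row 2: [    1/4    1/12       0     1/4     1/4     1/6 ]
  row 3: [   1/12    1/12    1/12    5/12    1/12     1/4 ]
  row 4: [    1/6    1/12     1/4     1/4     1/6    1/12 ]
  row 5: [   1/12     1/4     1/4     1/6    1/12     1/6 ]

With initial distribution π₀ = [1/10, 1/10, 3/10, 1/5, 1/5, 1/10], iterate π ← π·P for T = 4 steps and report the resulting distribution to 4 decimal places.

t=0: π = [0.1000, 0.1000, 0.3000, 0.2000, 0.2000, 0.1000]
t=1: π = [0.1667, 0.1250, 0.1417, 0.2500, 0.1667, 0.1500]
t=2: π = [0.1417, 0.1465, 0.1729, 0.2444, 0.1451, 0.1493]
t=3: π = [0.1487, 0.1440, 0.1660, 0.2421, 0.1483, 0.1509]
t=4: π = [0.1474, 0.1453, 0.1681, 0.2414, 0.1478, 0.1501]

π = [0.1474, 0.1453, 0.1681, 0.2414, 0.1478, 0.1501]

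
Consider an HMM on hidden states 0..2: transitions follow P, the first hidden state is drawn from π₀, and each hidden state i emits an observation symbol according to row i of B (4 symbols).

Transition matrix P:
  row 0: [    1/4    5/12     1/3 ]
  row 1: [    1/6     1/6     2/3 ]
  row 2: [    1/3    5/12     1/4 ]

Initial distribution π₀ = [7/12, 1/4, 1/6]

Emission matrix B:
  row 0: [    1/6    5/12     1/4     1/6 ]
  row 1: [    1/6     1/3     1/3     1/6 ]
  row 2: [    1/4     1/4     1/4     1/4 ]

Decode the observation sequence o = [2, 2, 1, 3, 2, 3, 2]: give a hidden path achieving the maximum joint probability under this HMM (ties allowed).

t=0: δ = [1.458e-01, 8.333e-02, 4.167e-02]  (obs o_0=2)
t=1: δ = [9.115e-03, 2.025e-02, 1.389e-02]  ψ = [0, 0, 1]  (obs o_1=2)
t=2: δ = [1.929e-03, 1.929e-03, 3.376e-03]  ψ = [2, 2, 1]  (obs o_2=1)
t=3: δ = [1.875e-04, 2.344e-04, 3.215e-04]  ψ = [2, 2, 1]  (obs o_3=3)
t=4: δ = [2.679e-05, 4.465e-05, 3.907e-05]  ψ = [2, 2, 1]  (obs o_4=2)
t=5: δ = [2.171e-06, 2.713e-06, 7.442e-06]  ψ = [2, 2, 1]  (obs o_5=3)
t=6: δ = [6.202e-07, 1.034e-06, 4.651e-07]  ψ = [2, 2, 2]  (obs o_6=2)
backtrack: best end state = 1; path = [1, 2, 1, 2, 1, 2, 1]

path = [1, 2, 1, 2, 1, 2, 1]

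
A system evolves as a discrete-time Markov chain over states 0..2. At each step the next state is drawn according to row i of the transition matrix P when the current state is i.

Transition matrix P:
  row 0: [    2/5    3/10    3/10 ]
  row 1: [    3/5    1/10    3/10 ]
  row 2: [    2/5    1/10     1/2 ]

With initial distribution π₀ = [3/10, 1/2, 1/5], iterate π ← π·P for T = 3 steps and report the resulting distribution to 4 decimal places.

π = [0.4400, 0.1864, 0.3736]

t=0: π = [0.3000, 0.5000, 0.2000]
t=1: π = [0.5000, 0.1600, 0.3400]
t=2: π = [0.4320, 0.2000, 0.3680]
t=3: π = [0.4400, 0.1864, 0.3736]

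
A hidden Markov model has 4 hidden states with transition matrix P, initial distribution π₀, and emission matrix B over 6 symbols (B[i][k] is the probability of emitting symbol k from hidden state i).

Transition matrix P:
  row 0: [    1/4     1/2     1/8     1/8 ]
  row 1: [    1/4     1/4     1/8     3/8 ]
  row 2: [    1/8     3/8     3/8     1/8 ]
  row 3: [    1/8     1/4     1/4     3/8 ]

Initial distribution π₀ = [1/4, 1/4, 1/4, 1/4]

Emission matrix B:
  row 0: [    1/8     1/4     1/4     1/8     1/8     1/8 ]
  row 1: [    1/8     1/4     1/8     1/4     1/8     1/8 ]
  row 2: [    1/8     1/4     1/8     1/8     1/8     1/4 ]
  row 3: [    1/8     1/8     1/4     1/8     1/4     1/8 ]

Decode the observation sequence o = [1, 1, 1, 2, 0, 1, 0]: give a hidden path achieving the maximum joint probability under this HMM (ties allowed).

t=0: δ = [6.250e-02, 6.250e-02, 6.250e-02, 3.125e-02]  (obs o_0=1)
t=1: δ = [3.906e-03, 7.812e-03, 5.859e-03, 2.930e-03]  ψ = [0, 0, 2, 1]  (obs o_1=1)
t=2: δ = [4.883e-04, 5.493e-04, 5.493e-04, 3.662e-04]  ψ = [1, 2, 2, 1]  (obs o_2=1)
t=3: δ = [3.433e-05, 3.052e-05, 2.575e-05, 5.150e-05]  ψ = [1, 0, 2, 1]  (obs o_3=2)
t=4: δ = [1.073e-06, 2.146e-06, 1.609e-06, 2.414e-06]  ψ = [0, 0, 3, 3]  (obs o_4=0)
t=5: δ = [1.341e-07, 1.509e-07, 1.509e-07, 1.132e-07]  ψ = [1, 2, 2, 3]  (obs o_5=1)
t=6: δ = [4.715e-09, 8.382e-09, 7.072e-09, 7.072e-09]  ψ = [1, 0, 2, 1]  (obs o_6=0)
backtrack: best end state = 1; path = [2, 2, 1, 0, 1, 0, 1]

path = [2, 2, 1, 0, 1, 0, 1]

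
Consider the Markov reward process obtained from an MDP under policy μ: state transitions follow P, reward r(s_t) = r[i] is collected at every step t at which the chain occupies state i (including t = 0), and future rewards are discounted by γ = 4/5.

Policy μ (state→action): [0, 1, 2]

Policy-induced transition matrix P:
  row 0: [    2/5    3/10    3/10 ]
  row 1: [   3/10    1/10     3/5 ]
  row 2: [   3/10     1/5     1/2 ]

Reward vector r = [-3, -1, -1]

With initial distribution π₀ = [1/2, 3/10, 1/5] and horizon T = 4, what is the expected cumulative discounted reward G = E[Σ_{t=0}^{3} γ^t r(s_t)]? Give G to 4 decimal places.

G = -5.2823

t=0: π = [0.5000, 0.3000, 0.2000], E[r] = -2.0000, γ^t·E[r] = -2.000000, running G = -2.000000
t=1: π = [0.3500, 0.2200, 0.4300], E[r] = -1.7000, γ^t·E[r] = -1.360000, running G = -3.360000
t=2: π = [0.3350, 0.2130, 0.4520], E[r] = -1.6700, γ^t·E[r] = -1.068800, running G = -4.428800
t=3: π = [0.3335, 0.2122, 0.4543], E[r] = -1.6670, γ^t·E[r] = -0.853504, running G = -5.282304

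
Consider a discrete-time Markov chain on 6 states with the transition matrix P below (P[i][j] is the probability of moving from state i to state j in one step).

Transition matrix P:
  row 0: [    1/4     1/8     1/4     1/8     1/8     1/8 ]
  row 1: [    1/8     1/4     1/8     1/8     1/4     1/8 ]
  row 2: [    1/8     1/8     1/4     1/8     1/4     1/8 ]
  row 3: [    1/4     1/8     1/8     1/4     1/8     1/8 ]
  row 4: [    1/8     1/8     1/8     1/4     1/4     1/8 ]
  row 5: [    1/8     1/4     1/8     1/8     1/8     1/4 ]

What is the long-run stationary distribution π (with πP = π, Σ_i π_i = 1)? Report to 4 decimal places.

π = [0.1671, 0.1633, 0.1667, 0.1700, 0.1900, 0.1429]

Balance equations π_j = Σ_i π_i·P[i][j]:
  π_0 = 1/4·π_0 + 1/8·π_1 + 1/8·π_2 + 1/4·π_3 + 1/8·π_4 + 1/8·π_5
  π_1 = 1/8·π_0 + 1/4·π_1 + 1/8·π_2 + 1/8·π_3 + 1/8·π_4 + 1/4·π_5
  π_2 = 1/4·π_0 + 1/8·π_1 + 1/4·π_2 + 1/8·π_3 + 1/8·π_4 + 1/8·π_5
  π_3 = 1/8·π_0 + 1/8·π_1 + 1/8·π_2 + 1/4·π_3 + 1/4·π_4 + 1/8·π_5
  π_4 = 1/8·π_0 + 1/4·π_1 + 1/4·π_2 + 1/8·π_3 + 1/4·π_4 + 1/8·π_5
  normalize: π_0 + π_1 + π_2 + π_3 + π_4 + π_5 = 1
Solving the linear system gives exactly π = [117/700, 8/49, 817/4900, 17/100, 19/100, 1/7].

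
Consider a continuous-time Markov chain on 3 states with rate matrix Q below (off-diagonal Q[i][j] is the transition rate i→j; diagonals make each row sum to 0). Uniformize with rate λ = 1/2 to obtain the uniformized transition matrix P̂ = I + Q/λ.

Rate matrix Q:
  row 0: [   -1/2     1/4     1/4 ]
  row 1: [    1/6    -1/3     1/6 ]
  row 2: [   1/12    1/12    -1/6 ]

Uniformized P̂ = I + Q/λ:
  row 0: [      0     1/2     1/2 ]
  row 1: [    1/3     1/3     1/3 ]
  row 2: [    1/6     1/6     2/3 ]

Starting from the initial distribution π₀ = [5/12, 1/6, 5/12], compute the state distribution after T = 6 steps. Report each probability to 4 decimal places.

t=0: π = [0.4167, 0.1667, 0.4167]
t=1: π = [0.1250, 0.3333, 0.5417]
t=2: π = [0.2014, 0.2639, 0.5347]
t=3: π = [0.1771, 0.2778, 0.5451]
t=4: π = [0.1834, 0.2720, 0.5446]
t=5: π = [0.1814, 0.2731, 0.5454]
t=6: π = [0.1820, 0.2727, 0.5454]

π = [0.1820, 0.2727, 0.5454]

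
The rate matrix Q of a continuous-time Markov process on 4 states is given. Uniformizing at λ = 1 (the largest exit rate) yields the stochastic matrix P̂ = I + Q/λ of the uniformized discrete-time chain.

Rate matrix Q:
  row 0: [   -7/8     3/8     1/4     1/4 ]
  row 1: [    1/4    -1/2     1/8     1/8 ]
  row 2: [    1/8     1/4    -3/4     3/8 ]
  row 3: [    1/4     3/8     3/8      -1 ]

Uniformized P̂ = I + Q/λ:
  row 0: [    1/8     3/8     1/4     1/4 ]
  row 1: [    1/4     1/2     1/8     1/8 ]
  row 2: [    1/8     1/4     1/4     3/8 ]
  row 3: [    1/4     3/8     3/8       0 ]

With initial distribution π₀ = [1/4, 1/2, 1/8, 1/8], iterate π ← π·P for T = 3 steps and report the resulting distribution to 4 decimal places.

t=0: π = [0.2500, 0.5000, 0.1250, 0.1250]
t=1: π = [0.2031, 0.4219, 0.2031, 0.1719]
t=2: π = [0.1992, 0.4023, 0.2188, 0.1797]
t=3: π = [0.1978, 0.3979, 0.2222, 0.1821]

π = [0.1978, 0.3979, 0.2222, 0.1821]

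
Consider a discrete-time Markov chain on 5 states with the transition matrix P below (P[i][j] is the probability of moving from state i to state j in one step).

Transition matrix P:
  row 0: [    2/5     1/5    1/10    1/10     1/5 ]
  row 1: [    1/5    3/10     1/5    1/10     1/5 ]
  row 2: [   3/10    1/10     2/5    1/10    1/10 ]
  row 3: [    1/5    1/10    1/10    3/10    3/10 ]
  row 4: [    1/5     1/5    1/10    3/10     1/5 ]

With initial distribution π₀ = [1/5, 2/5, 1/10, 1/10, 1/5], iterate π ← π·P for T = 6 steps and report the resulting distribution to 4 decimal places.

π = [0.2712, 0.1840, 0.1692, 0.1751, 0.2006]

t=0: π = [0.2000, 0.4000, 0.1000, 0.1000, 0.2000]
t=1: π = [0.2500, 0.2200, 0.1700, 0.1600, 0.2000]
t=2: π = [0.2670, 0.1890, 0.1730, 0.1720, 0.1990]
t=3: π = [0.2707, 0.1844, 0.1708, 0.1742, 0.1999]
t=4: π = [0.2712, 0.1839, 0.1697, 0.1748, 0.2003]
t=5: π = [0.2712, 0.1839, 0.1693, 0.1750, 0.2005]
t=6: π = [0.2712, 0.1840, 0.1692, 0.1751, 0.2006]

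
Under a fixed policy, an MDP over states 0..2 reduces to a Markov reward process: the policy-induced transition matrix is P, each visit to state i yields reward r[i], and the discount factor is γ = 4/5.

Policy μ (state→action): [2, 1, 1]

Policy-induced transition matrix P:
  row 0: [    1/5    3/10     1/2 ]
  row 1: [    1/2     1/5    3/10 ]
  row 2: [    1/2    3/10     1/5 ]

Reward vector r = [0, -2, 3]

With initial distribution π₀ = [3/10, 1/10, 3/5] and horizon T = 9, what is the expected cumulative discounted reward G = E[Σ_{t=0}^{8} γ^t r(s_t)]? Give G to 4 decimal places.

t=0: π = [0.3000, 0.1000, 0.6000], E[r] = 1.6000, γ^t·E[r] = 1.600000, running G = 1.600000
t=1: π = [0.4100, 0.2900, 0.3000], E[r] = 0.3200, γ^t·E[r] = 0.256000, running G = 1.856000
t=2: π = [0.3770, 0.2710, 0.3520], E[r] = 0.5140, γ^t·E[r] = 0.328960, running G = 2.184960
t=3: π = [0.3869, 0.2729, 0.3402], E[r] = 0.4748, γ^t·E[r] = 0.243098, running G = 2.428058
t=4: π = [0.3839, 0.2727, 0.3434], E[r] = 0.4847, γ^t·E[r] = 0.198517, running G = 2.626574
t=5: π = [0.3848, 0.2727, 0.3425], E[r] = 0.4819, γ^t·E[r] = 0.157906, running G = 2.784481
t=6: π = [0.3846, 0.2727, 0.3427], E[r] = 0.4827, γ^t·E[r] = 0.126538, running G = 2.911019
t=7: π = [0.3846, 0.2727, 0.3426], E[r] = 0.4825, γ^t·E[r] = 0.101180, running G = 3.012198
t=8: π = [0.3846, 0.2727, 0.3427], E[r] = 0.4825, γ^t·E[r] = 0.080956, running G = 3.093154

G = 3.0932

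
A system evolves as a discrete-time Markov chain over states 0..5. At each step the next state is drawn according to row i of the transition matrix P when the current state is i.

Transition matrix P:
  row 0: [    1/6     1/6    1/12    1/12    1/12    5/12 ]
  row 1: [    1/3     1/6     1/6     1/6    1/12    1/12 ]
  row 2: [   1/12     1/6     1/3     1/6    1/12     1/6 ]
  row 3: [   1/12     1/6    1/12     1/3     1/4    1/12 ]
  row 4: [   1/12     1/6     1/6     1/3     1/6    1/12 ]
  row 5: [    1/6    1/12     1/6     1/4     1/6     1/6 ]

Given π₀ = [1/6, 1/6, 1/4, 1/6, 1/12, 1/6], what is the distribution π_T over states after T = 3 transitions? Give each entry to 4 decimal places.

t=0: π = [0.1667, 0.1667, 0.2500, 0.1667, 0.0833, 0.1667]
t=1: π = [0.1528, 0.1528, 0.1806, 0.2083, 0.1319, 0.1736]
t=2: π = [0.1487, 0.1522, 0.1667, 0.2251, 0.1435, 0.1638]
t=3: π = [0.1474, 0.1530, 0.1633, 0.2294, 0.1465, 0.1604]

π = [0.1474, 0.1530, 0.1633, 0.2294, 0.1465, 0.1604]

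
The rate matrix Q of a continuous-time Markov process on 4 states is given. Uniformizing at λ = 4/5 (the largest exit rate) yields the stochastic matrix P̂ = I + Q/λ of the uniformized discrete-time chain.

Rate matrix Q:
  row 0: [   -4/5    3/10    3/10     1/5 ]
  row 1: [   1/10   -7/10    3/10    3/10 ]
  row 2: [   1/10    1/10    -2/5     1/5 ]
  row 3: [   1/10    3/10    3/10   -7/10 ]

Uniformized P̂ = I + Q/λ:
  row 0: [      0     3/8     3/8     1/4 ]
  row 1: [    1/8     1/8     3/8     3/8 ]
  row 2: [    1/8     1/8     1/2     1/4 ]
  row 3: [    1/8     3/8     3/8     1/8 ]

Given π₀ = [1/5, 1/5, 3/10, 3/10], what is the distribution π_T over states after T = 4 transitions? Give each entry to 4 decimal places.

t=0: π = [0.2000, 0.2000, 0.3000, 0.3000]
t=1: π = [0.1000, 0.2500, 0.4125, 0.2375]
t=2: π = [0.1125, 0.2094, 0.4266, 0.2516]
t=3: π = [0.1109, 0.2160, 0.4283, 0.2447]
t=4: π = [0.1111, 0.2139, 0.4285, 0.2464]

π = [0.1111, 0.2139, 0.4285, 0.2464]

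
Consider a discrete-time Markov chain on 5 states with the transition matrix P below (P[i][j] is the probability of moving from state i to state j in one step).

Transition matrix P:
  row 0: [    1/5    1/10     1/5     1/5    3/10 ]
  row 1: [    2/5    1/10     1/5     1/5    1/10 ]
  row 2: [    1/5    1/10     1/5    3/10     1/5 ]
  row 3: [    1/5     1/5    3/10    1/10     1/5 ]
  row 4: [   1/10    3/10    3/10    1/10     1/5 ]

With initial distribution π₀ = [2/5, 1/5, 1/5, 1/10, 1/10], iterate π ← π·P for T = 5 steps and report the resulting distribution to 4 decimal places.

t=0: π = [0.4000, 0.2000, 0.2000, 0.1000, 0.1000]
t=1: π = [0.2300, 0.1300, 0.2200, 0.2000, 0.2200]
t=2: π = [0.2040, 0.1640, 0.2420, 0.1800, 0.2100]
t=3: π = [0.2118, 0.1600, 0.2390, 0.1852, 0.2040]
t=4: π = [0.2116, 0.1593, 0.2389, 0.1850, 0.2052]
t=5: π = [0.2113, 0.1595, 0.2390, 0.1849, 0.2052]

π = [0.2113, 0.1595, 0.2390, 0.1849, 0.2052]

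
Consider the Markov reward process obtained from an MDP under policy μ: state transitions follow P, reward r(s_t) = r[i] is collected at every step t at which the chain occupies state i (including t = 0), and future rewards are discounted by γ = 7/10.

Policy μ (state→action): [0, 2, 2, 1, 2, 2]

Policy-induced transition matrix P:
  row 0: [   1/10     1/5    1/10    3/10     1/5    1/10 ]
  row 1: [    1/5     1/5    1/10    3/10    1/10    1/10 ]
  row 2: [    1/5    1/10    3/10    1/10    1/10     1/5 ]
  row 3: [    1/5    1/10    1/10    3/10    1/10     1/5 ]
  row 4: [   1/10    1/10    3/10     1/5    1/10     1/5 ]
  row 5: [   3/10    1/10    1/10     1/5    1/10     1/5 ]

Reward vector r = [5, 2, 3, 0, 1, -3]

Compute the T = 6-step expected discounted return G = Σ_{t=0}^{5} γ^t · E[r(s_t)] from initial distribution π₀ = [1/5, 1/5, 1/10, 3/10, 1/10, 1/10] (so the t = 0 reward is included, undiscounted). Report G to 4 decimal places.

t=0: π = [0.2000, 0.2000, 0.1000, 0.3000, 0.1000, 0.1000], E[r] = 1.5000, γ^t·E[r] = 1.500000, running G = 1.500000
t=1: π = [0.1800, 0.1400, 0.1400, 0.2600, 0.1200, 0.1600], E[r] = 1.2400, γ^t·E[r] = 0.868000, running G = 2.368000
t=2: π = [0.1860, 0.1320, 0.1520, 0.2440, 0.1180, 0.1680], E[r] = 1.2640, γ^t·E[r] = 0.619360, running G = 2.987360
t=3: π = [0.1864, 0.1318, 0.1540, 0.2410, 0.1186, 0.1682], E[r] = 1.2716, γ^t·E[r] = 0.436159, running G = 3.423519
t=4: π = [0.1863, 0.1318, 0.1545, 0.2405, 0.1186, 0.1682], E[r] = 1.2729, γ^t·E[r] = 0.305623, running G = 3.729142
t=5: π = [0.1863, 0.1318, 0.1546, 0.2404, 0.1186, 0.1682], E[r] = 1.2732, γ^t·E[r] = 0.213988, running G = 3.943130

G = 3.9431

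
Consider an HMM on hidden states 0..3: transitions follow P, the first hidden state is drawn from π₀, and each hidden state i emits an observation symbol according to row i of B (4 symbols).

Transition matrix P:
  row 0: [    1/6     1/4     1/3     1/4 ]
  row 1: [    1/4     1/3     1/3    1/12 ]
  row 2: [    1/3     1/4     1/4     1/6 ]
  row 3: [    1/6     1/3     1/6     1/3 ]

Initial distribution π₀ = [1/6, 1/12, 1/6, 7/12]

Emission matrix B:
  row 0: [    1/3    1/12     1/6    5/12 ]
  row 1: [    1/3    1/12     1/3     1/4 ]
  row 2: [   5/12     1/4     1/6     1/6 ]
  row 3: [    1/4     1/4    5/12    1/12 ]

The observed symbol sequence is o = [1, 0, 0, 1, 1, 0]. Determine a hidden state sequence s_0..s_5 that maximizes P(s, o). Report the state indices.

path = [3, 1, 1, 2, 2, 0]

t=0: δ = [1.389e-02, 6.944e-03, 4.167e-02, 1.458e-01]  (obs o_0=1)
t=1: δ = [8.102e-03, 1.620e-02, 1.013e-02, 1.215e-02]  ψ = [3, 3, 3, 3]  (obs o_1=0)
t=2: δ = [1.350e-03, 1.800e-03, 2.251e-03, 1.013e-03]  ψ = [1, 1, 1, 3]  (obs o_2=0)
t=3: δ = [6.251e-05, 5.001e-05, 1.500e-04, 9.377e-05]  ψ = [2, 1, 1, 2]  (obs o_3=1)
t=4: δ = [4.168e-06, 3.126e-06, 9.377e-06, 7.814e-06]  ψ = [2, 2, 2, 3]  (obs o_4=1)
t=5: δ = [1.042e-06, 8.683e-07, 9.768e-07, 6.512e-07]  ψ = [2, 3, 2, 3]  (obs o_5=0)
backtrack: best end state = 0; path = [3, 1, 1, 2, 2, 0]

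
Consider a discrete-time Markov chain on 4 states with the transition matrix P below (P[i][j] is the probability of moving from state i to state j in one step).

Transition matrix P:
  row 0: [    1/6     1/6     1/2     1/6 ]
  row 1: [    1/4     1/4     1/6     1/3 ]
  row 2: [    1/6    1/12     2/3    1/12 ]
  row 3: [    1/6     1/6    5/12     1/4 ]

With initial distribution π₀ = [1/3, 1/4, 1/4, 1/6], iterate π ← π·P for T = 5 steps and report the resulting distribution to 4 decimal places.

t=0: π = [0.3333, 0.2500, 0.2500, 0.1667]
t=1: π = [0.1875, 0.1667, 0.4444, 0.2014]
t=2: π = [0.1806, 0.1435, 0.5017, 0.1742]
t=3: π = [0.1786, 0.1368, 0.5213, 0.1633]
t=4: π = [0.1781, 0.1346, 0.5277, 0.1596]
t=5: π = [0.1779, 0.1339, 0.5298, 0.1584]

π = [0.1779, 0.1339, 0.5298, 0.1584]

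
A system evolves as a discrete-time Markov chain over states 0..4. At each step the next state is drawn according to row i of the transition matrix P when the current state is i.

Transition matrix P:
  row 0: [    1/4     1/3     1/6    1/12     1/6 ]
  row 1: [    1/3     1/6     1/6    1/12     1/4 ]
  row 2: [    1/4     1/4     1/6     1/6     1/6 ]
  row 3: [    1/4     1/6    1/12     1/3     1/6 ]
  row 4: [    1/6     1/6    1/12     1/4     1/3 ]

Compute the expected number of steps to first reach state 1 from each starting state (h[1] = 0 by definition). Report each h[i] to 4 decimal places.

h = [3.8425, 0.0000, 4.2303, 4.6533, 4.7344]

First-step conditioning: h[1] = 0; for i ≠ 1, h[i] = 1 + Σ_k P[i][k]·h[k].
  h[0] = 1 + 1/4·h[0] + 1/6·h[2] + 1/12·h[3] + 1/6·h[4]
  h[2] = 1 + 1/4·h[0] + 1/6·h[2] + 1/6·h[3] + 1/6·h[4]
  h[3] = 1 + 1/4·h[0] + 1/12·h[2] + 1/3·h[3] + 1/6·h[4]
  h[4] = 1 + 1/6·h[0] + 1/12·h[2] + 1/4·h[3] + 1/3·h[4]
Solving the 4×4 linear system over states ≠ 1 gives exactly h = [3270/851, 0, 3600/851, 3960/851, 4029/851] (h[1] = 0 is the target).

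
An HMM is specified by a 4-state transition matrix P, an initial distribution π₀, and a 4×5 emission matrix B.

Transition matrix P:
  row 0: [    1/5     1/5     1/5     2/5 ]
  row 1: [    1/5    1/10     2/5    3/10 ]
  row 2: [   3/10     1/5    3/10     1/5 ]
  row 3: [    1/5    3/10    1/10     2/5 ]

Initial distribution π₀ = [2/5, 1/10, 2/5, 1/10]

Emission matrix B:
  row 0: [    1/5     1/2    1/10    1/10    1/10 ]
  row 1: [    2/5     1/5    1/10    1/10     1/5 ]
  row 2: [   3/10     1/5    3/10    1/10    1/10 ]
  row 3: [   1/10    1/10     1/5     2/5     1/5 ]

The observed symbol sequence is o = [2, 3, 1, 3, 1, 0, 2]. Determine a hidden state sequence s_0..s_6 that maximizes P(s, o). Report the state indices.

path = [2, 3, 0, 3, 0, 1, 2]

t=0: δ = [4.000e-02, 1.000e-02, 1.200e-01, 2.000e-02]  (obs o_0=2)
t=1: δ = [3.600e-03, 2.400e-03, 3.600e-03, 9.600e-03]  ψ = [2, 2, 2, 2]  (obs o_1=3)
t=2: δ = [9.600e-04, 5.760e-04, 2.160e-04, 3.840e-04]  ψ = [3, 3, 2, 3]  (obs o_2=1)
t=3: δ = [1.920e-05, 1.920e-05, 2.304e-05, 1.536e-04]  ψ = [0, 0, 1, 0]  (obs o_3=3)
t=4: δ = [1.536e-05, 9.216e-06, 3.072e-06, 6.144e-06]  ψ = [3, 3, 3, 3]  (obs o_4=1)
t=5: δ = [6.144e-07, 1.229e-06, 1.106e-06, 6.144e-07]  ψ = [0, 0, 1, 0]  (obs o_5=0)
t=6: δ = [3.318e-08, 2.212e-08, 1.475e-07, 7.373e-08]  ψ = [2, 2, 1, 1]  (obs o_6=2)
backtrack: best end state = 2; path = [2, 3, 0, 3, 0, 1, 2]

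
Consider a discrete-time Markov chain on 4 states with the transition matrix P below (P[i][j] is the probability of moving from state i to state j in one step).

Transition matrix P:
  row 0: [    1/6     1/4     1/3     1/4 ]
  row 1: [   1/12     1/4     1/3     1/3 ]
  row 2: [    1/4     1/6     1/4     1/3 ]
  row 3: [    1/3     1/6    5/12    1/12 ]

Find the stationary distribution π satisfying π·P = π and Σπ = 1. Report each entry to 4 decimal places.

π = [0.2191, 0.2017, 0.3271, 0.2521]

Balance equations π_j = Σ_i π_i·P[i][j]:
  π_0 = 1/6·π_0 + 1/12·π_1 + 1/4·π_2 + 1/3·π_3
  π_1 = 1/4·π_0 + 1/4·π_1 + 1/6·π_2 + 1/6·π_3
  π_2 = 1/3·π_0 + 1/3·π_1 + 1/4·π_2 + 5/12·π_3
  normalize: π_0 + π_1 + π_2 + π_3 = 1
Solving the linear system gives exactly π = [479/2186, 441/2186, 715/2186, 551/2186].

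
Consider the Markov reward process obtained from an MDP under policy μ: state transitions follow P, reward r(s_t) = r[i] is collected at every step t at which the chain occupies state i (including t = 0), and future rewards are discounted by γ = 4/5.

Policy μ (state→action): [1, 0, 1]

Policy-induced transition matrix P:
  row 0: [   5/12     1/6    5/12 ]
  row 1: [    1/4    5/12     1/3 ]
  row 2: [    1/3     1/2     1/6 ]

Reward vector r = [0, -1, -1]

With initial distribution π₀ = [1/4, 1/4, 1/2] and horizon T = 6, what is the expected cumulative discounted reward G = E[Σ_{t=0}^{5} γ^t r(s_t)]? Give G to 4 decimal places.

t=0: π = [0.2500, 0.2500, 0.5000], E[r] = -0.7500, γ^t·E[r] = -0.750000, running G = -0.750000
t=1: π = [0.3333, 0.3958, 0.2708], E[r] = -0.6667, γ^t·E[r] = -0.533333, running G = -1.283333
t=2: π = [0.3281, 0.3559, 0.3160], E[r] = -0.6719, γ^t·E[r] = -0.430000, running G = -1.713333
t=3: π = [0.3310, 0.3610, 0.3080], E[r] = -0.6690, γ^t·E[r] = -0.342519, running G = -2.055852
t=4: π = [0.3308, 0.3596, 0.3096], E[r] = -0.6692, γ^t·E[r] = -0.274089, running G = -2.329941
t=5: π = [0.3309, 0.3598, 0.3093], E[r] = -0.6691, γ^t·E[r] = -0.219238, running G = -2.549179

G = -2.5492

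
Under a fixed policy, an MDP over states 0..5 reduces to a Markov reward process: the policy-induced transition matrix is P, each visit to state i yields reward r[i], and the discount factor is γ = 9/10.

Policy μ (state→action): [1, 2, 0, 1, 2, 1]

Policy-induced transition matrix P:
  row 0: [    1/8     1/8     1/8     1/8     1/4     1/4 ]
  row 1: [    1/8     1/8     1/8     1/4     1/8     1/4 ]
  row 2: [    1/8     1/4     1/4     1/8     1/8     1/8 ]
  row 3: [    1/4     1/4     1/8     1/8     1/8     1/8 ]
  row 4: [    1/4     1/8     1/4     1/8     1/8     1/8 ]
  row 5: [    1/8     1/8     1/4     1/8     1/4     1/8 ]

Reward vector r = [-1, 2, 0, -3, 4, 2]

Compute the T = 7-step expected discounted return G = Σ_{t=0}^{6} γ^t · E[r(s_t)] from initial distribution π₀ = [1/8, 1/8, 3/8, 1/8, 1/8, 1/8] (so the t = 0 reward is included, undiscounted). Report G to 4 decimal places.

t=0: π = [0.1250, 0.1250, 0.3750, 0.1250, 0.1250, 0.1250], E[r] = 0.5000, γ^t·E[r] = 0.500000, running G = 0.500000
t=1: π = [0.1563, 0.1875, 0.2031, 0.1406, 0.1563, 0.1563], E[r] = 0.7344, γ^t·E[r] = 0.660938, running G = 1.160938
t=2: π = [0.1621, 0.1680, 0.1895, 0.1484, 0.1641, 0.1680], E[r] = 0.7207, γ^t·E[r] = 0.583770, running G = 1.744707
t=3: π = [0.1641, 0.1672, 0.1902, 0.1460, 0.1663, 0.1663], E[r] = 0.7300, γ^t·E[r] = 0.532156, running G = 2.276863
t=4: π = [0.1640, 0.1670, 0.1903, 0.1459, 0.1663, 0.1664], E[r] = 0.7303, γ^t·E[r] = 0.479140, running G = 2.756003
t=5: π = [0.1640, 0.1670, 0.1904, 0.1459, 0.1663, 0.1664], E[r] = 0.7304, γ^t·E[r] = 0.431287, running G = 3.187290
t=6: π = [0.1640, 0.1670, 0.1904, 0.1459, 0.1663, 0.1664], E[r] = 0.7304, γ^t·E[r] = 0.388150, running G = 3.575440

G = 3.5754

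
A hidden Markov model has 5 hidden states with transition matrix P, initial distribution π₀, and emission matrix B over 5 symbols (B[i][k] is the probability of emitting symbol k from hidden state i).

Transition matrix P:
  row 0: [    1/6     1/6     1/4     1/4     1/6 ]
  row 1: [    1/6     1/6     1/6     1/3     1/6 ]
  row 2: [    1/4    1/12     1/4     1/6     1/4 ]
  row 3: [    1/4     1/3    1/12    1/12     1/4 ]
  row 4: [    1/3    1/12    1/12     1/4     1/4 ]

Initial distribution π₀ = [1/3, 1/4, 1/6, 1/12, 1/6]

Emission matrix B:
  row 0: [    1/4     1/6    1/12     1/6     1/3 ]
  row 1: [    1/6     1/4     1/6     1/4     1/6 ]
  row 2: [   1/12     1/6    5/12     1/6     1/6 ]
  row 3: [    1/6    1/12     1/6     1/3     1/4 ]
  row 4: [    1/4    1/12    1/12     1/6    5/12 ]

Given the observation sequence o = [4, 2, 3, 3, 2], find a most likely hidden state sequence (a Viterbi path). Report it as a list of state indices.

path = [0, 2, 3, 1, 2]

t=0: δ = [1.111e-01, 4.167e-02, 2.778e-02, 2.083e-02, 6.944e-02]  (obs o_0=4)
t=1: δ = [1.929e-03, 3.086e-03, 1.157e-02, 4.630e-03, 1.543e-03]  ψ = [4, 0, 0, 0, 0]  (obs o_1=2)
t=2: δ = [4.823e-04, 3.858e-04, 4.823e-04, 6.430e-04, 4.823e-04]  ψ = [2, 3, 2, 2, 2]  (obs o_2=3)
t=3: δ = [2.679e-05, 5.358e-05, 2.009e-05, 4.287e-05, 2.679e-05]  ψ = [3, 3, 0, 1, 3]  (obs o_3=3)
t=4: δ = [8.931e-07, 2.381e-06, 3.721e-06, 2.977e-06, 8.931e-07]  ψ = [3, 3, 1, 1, 3]  (obs o_4=2)
backtrack: best end state = 2; path = [0, 2, 3, 1, 2]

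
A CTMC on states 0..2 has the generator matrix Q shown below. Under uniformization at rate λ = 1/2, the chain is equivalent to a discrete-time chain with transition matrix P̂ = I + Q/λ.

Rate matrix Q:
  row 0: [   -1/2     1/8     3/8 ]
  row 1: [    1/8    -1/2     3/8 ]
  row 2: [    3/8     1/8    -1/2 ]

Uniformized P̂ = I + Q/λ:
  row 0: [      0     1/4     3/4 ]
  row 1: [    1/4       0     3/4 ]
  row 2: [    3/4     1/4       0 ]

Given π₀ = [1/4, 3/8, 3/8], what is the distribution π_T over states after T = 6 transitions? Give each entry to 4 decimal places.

t=0: π = [0.2500, 0.3750, 0.3750]
t=1: π = [0.3750, 0.1563, 0.4688]
t=2: π = [0.3906, 0.2109, 0.3984]
t=3: π = [0.3516, 0.1973, 0.4512]
t=4: π = [0.3877, 0.2007, 0.4116]
t=5: π = [0.3589, 0.1998, 0.4413]
t=6: π = [0.3809, 0.2000, 0.4190]

π = [0.3809, 0.2000, 0.4190]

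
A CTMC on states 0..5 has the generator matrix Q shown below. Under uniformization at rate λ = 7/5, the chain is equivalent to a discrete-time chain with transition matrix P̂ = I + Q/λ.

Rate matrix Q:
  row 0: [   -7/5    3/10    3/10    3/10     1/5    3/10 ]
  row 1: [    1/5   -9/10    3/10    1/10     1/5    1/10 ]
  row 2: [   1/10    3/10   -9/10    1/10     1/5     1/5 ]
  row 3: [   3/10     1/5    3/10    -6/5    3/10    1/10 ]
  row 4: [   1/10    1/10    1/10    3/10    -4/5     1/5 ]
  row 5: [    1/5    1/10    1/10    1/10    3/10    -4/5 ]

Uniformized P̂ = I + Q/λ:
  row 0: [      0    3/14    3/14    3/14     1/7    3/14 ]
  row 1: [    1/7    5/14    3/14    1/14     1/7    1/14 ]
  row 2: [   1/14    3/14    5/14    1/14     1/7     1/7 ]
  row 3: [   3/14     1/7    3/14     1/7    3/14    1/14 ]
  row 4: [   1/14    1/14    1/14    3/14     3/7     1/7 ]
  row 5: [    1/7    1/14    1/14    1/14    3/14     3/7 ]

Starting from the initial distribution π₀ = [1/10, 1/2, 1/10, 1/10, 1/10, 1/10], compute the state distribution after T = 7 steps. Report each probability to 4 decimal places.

t=0: π = [0.1000, 0.5000, 0.1000, 0.1000, 0.1000, 0.1000]
t=1: π = [0.1214, 0.2500, 0.2000, 0.1071, 0.1857, 0.1357]
t=2: π = [0.1056, 0.1964, 0.1969, 0.1230, 0.2133, 0.1648]
t=3: π = [0.1073, 0.1796, 0.1884, 0.1258, 0.2243, 0.1747]
t=4: π = [0.1070, 0.1740, 0.1842, 0.1278, 0.2284, 0.1786]
t=5: π = [0.1072, 0.1719, 0.1825, 0.1285, 0.2300, 0.1800]
t=6: π = [0.1073, 0.1711, 0.1818, 0.1288, 0.2306, 0.1805]
t=7: π = [0.1073, 0.1708, 0.1815, 0.1289, 0.2308, 0.1807]

π = [0.1073, 0.1708, 0.1815, 0.1289, 0.2308, 0.1807]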